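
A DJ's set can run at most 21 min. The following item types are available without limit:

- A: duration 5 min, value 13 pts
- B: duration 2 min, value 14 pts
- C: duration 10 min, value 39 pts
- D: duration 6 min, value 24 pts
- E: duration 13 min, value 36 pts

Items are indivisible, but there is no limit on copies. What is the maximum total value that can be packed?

Best value-per-unit is B at 14/2, and filling with it alone uses duration 10×2=20. No mix of the others beats 10×14 = 140.

140 pts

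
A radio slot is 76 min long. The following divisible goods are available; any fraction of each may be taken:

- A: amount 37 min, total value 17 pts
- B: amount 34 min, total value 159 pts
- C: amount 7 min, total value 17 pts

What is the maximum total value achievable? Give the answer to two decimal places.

192.08

Take in order of value per unit:
- B (159/34 per unit): all 34 → value 159, running total 159.00
- C (17/7 per unit): all 7 → value 17, running total 176.00
- A (17/37 per unit): 35 of 37 → value 35×17/37 = 16.0811, running total 192.08
Total 192.08.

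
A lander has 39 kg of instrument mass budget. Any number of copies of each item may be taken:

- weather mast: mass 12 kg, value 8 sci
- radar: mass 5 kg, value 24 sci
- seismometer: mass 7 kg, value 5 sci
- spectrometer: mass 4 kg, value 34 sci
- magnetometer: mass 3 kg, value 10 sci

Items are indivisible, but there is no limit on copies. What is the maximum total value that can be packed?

316 sci

Best value-per-unit is spectrometer at 34/4; filling with it alone gives 9×34 = 306.
Optimal mix: 9×spectrometer + 1×magnetometer → mass 39, value 316.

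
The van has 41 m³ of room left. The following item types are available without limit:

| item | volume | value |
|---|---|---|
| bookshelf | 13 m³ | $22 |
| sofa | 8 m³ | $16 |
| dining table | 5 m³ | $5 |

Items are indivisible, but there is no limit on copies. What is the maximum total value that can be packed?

$80

Best value-per-unit is sofa at 16/8, and filling with it alone uses volume 5×8=40. No mix of the others beats 5×16 = 80.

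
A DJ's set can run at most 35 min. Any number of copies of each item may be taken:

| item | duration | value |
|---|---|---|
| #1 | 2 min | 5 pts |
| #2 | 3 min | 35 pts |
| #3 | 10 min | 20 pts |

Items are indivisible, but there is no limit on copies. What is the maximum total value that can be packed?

390 pts

Best value-per-unit is #2 at 35/3; filling with it alone gives 11×35 = 385.
Optimal mix: 1×#1 + 11×#2 → duration 35, value 390.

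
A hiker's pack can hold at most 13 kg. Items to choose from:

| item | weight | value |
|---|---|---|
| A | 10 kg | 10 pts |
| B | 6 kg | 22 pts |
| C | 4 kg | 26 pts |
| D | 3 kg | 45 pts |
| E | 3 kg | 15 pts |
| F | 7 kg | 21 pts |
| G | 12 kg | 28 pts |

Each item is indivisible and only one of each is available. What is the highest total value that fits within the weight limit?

Check high-value combinations within 13 kg:
- B+C+D: weight 6+4+3=13, value 22+26+45=93
- C+D+E: weight 4+3+3=10, value 26+45+15=86
- B+D+E: weight 6+3+3=12, value 22+45+15=82
- D+E+F: weight 3+3+7=13, value 45+15+21=81
Best: 93 pts.

93 pts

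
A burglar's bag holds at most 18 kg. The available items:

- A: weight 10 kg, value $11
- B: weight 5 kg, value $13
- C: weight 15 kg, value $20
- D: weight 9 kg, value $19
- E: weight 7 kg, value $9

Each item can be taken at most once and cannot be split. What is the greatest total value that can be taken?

$32

Check high-value combinations within 18 kg:
- B+D: weight 5+9=14, value 13+19=32
- D+E: weight 9+7=16, value 19+9=28
- A+B: weight 10+5=15, value 11+13=24
- B+E: weight 5+7=12, value 13+9=22
- C: weight 15, value 20
Best: $32.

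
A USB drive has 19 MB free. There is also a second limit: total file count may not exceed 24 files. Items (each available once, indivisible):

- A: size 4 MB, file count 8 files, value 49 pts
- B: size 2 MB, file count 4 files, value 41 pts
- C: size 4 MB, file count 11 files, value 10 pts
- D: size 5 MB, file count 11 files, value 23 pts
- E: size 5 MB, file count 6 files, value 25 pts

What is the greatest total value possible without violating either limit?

Feasible sets respecting both limits:
- A+B+E: size 11, file count 18, value 115
- A+B+D: size 11, file count 23, value 113
- A+B+C: size 10, file count 23, value 100
- A+B: size 6, file count 12, value 90
Best: 115 pts.

115 pts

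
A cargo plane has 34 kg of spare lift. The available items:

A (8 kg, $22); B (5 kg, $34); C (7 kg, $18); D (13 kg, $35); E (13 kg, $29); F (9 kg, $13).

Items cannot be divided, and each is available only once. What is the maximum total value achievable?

This is a 0/1 knapsack; check combinations near the capacity.
- A+B+C+D: weight 8+5+7+13=33, value 22+34+18+35=109
- A+B+C+E: weight 8+5+7+13=33, value 22+34+18+29=103
- B+C+D+F: weight 5+7+13+9=34, value 34+18+35+13=100
- B+D+E: weight 5+13+13=31, value 34+35+29=98
Best: $109.

$109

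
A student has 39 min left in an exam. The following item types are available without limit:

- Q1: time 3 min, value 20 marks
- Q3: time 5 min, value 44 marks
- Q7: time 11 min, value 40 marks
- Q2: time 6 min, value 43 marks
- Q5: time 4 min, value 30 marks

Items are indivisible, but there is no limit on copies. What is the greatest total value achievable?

Best value-per-unit is Q3 at 44/5; filling with it alone gives 7×44 = 308.
Optimal mix: 7×Q3 + 1×Q5 → time 39, value 338.

338 marks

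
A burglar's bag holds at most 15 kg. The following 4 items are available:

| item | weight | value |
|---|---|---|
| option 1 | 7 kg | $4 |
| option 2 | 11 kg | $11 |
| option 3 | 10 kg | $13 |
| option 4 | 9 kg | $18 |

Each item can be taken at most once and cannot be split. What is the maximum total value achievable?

$18

Check high-value combinations within 15 kg:
- option 4: weight 9, value 18
- option 3: weight 10, value 13
- option 2: weight 11, value 11
- option 1: weight 7, value 4
Best: $18.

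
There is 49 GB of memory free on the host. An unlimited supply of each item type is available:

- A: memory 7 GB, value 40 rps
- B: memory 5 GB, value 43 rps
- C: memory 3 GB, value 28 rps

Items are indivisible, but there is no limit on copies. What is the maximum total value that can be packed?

450 rps

Best value-per-unit is C at 28/3; filling with it alone gives 16×28 = 448.
Optimal mix: 2×B + 13×C → memory 49, value 450.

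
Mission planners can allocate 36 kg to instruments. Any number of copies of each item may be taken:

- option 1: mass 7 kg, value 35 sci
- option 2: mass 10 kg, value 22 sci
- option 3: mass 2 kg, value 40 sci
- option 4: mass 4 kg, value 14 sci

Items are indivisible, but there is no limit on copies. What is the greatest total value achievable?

720 sci

Best value-per-unit is option 3 at 40/2, and filling with it alone uses mass 18×2=36. No mix of the others beats 18×40 = 720.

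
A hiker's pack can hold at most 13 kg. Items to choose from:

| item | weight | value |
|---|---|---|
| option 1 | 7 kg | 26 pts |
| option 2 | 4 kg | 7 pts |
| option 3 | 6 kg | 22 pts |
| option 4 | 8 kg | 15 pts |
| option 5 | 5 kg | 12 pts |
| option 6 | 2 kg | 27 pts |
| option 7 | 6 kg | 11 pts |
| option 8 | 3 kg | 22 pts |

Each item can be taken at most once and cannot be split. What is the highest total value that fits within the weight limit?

75 pts

This is a 0/1 knapsack; check combinations near the capacity.
- option 1+option 6+option 8: weight 7+2+3=12, value 26+27+22=75
- option 3+option 6+option 8: weight 6+2+3=11, value 22+27+22=71
- option 4+option 6+option 8: weight 8+2+3=13, value 15+27+22=64
- option 5+option 6+option 8: weight 5+2+3=10, value 12+27+22=61
Best: 75 pts.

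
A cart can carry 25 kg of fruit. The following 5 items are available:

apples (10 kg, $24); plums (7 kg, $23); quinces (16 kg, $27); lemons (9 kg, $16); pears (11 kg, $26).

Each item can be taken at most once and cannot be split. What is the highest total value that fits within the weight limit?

Check high-value combinations within 25 kg:
- apples+pears: weight 10+11=21, value 24+26=50
- plums+quinces: weight 7+16=23, value 23+27=50
- plums+pears: weight 7+11=18, value 23+26=49
- apples+plums: weight 10+7=17, value 24+23=47
- quinces+lemons: weight 16+9=25, value 27+16=43
Best: $50.

$50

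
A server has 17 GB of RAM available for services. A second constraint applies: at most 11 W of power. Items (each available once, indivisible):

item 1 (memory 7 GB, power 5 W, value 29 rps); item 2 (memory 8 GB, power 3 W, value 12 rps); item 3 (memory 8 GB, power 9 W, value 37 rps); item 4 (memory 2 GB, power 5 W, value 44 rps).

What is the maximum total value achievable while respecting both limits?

Feasible sets respecting both limits:
- item 1+item 4: memory 9, power 10, value 73
- item 2+item 4: memory 10, power 8, value 56
- item 4: memory 2, power 5, value 44
- item 1+item 2: memory 15, power 8, value 41
Best: 73 rps.

73 rps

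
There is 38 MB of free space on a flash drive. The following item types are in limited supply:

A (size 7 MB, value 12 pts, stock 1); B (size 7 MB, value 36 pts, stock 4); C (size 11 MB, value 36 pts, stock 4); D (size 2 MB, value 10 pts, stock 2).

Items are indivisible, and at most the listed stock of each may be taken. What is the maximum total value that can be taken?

Best selections within size 38 and stock limits:
- 1×A + 4×B + 1×D: size 37, value 166
- 4×B + 2×D: size 32, value 164
- 3×B + 1×C + 2×D: size 36, value 164
Best: 166 pts.

166 pts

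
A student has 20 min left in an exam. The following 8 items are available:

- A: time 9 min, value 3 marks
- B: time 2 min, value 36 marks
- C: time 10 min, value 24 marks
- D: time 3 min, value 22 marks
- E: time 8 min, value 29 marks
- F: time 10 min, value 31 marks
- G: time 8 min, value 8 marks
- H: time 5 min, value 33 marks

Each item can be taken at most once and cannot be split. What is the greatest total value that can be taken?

Check high-value combinations within 20 min:
- B+D+F+H: time 2+3+10+5=20, value 36+22+31+33=122
- B+D+E+H: time 2+3+8+5=18, value 36+22+29+33=120
- B+C+D+H: time 2+10+3+5=20, value 36+24+22+33=115
- B+F+H: time 2+10+5=17, value 36+31+33=100
Best: 122 marks.

122 marks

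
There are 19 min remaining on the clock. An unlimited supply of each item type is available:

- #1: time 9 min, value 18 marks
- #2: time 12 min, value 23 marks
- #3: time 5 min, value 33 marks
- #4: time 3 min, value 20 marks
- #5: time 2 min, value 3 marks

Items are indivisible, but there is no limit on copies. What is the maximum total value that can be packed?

126 marks

Best value-per-unit is #4 at 20/3; filling with it alone gives 6×20 = 120.
Optimal mix: 2×#3 + 3×#4 → time 19, value 126.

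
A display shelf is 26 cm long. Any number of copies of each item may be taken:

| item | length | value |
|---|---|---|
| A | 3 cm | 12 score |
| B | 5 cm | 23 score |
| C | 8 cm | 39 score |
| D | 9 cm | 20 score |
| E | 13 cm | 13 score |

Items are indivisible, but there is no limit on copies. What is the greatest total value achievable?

Best value-per-unit is C at 39/8; filling with it alone gives 3×39 = 117.
Optimal mix: 2×B + 2×C → length 26, value 124.

124 score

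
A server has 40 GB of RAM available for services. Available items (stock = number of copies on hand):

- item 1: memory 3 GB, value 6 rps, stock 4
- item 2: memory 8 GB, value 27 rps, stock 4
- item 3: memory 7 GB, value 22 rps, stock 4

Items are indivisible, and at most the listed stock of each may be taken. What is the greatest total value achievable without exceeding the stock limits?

130 rps

Top feasible selections:
- 4×item 2 + 1×item 3: memory 39, value 130
- 1×item 1 + 2×item 2 + 3×item 3: memory 40, value 126
- 3×item 2 + 2×item 3: memory 38, value 125
Best: 130 rps.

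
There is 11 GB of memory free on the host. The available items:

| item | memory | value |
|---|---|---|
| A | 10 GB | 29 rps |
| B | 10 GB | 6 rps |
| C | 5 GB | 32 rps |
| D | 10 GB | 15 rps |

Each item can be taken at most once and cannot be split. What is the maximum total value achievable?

Check high-value combinations within 11 GB:
- C: memory 5, value 32
- A: memory 10, value 29
- D: memory 10, value 15
Best: 32 rps.

32 rps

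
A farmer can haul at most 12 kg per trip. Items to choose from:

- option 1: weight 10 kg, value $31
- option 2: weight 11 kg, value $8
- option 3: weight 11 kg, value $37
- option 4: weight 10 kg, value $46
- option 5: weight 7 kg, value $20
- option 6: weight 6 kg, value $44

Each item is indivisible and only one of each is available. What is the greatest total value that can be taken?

Check high-value combinations within 12 kg:
- option 4: weight 10, value 46
- option 6: weight 6, value 44
- option 3: weight 11, value 37
Best: $46.

$46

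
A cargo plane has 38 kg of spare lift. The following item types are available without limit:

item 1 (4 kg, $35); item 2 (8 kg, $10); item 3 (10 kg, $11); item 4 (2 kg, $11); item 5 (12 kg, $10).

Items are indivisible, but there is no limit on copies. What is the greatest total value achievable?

Best value-per-unit is item 1 at 35/4; filling with it alone gives 9×35 = 315.
Optimal mix: 9×item 1 + 1×item 4 → weight 38, value 326.

$326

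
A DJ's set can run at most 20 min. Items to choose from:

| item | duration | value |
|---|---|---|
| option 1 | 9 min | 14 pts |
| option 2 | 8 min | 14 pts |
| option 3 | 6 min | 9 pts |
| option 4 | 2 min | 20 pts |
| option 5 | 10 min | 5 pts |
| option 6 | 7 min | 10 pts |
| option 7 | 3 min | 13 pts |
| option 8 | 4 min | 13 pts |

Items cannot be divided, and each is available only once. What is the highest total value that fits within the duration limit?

60 pts

Check high-value combinations within 20 min:
- option 2+option 4+option 7+option 8: duration 8+2+3+4=17, value 14+20+13+13=60
- option 1+option 4+option 7+option 8: duration 9+2+3+4=18, value 14+20+13+13=60
- option 2+option 4+option 6+option 7: duration 8+2+7+3=20, value 14+20+10+13=57
- option 4+option 6+option 7+option 8: duration 2+7+3+4=16, value 20+10+13+13=56
Best: 60 pts.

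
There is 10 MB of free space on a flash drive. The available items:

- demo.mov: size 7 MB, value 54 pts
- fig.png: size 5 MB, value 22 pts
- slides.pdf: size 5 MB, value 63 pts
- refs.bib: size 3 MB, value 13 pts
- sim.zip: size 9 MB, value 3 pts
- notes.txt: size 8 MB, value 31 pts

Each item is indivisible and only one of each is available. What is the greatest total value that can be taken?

85 pts

Check high-value combinations within 10 MB:
- fig.png+slides.pdf: size 5+5=10, value 22+63=85
- slides.pdf+refs.bib: size 5+3=8, value 63+13=76
- demo.mov+refs.bib: size 7+3=10, value 54+13=67
- slides.pdf: size 5, value 63
Best: 85 pts.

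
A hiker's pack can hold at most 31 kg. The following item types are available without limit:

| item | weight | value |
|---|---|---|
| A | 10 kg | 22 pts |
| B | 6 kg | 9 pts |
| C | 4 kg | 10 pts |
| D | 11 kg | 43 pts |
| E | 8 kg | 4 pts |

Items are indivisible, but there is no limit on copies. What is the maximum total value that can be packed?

106 pts

Best value-per-unit is D at 43/11; filling with it alone gives 2×43 = 86.
Optimal mix: 2×C + 2×D → weight 30, value 106.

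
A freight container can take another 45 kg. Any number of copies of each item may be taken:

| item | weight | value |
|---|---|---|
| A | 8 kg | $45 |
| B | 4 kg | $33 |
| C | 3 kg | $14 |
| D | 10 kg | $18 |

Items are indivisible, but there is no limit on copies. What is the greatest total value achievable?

$363

Best value-per-unit is B at 33/4, and filling with it alone uses weight 11×4=44. No mix of the others beats 11×33 = 363.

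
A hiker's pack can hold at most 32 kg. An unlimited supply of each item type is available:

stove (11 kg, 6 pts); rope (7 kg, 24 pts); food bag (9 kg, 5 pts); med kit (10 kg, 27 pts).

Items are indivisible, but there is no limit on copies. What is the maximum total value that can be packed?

99 pts

Best value-per-unit is rope at 24/7; filling with it alone gives 4×24 = 96.
Optimal mix: 3×rope + 1×med kit → weight 31, value 99.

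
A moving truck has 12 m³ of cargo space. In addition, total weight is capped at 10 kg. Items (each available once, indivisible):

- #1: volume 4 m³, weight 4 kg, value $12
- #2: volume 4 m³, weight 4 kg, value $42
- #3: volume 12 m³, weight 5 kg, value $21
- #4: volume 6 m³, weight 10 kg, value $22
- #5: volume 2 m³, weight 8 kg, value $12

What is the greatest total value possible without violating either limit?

Feasible sets respecting both limits:
- #1+#2: volume 8, weight 8, value 54
- #2: volume 4, weight 4, value 42
- #4: volume 6, weight 10, value 22
- #3: volume 12, weight 5, value 21
Best: $54.

$54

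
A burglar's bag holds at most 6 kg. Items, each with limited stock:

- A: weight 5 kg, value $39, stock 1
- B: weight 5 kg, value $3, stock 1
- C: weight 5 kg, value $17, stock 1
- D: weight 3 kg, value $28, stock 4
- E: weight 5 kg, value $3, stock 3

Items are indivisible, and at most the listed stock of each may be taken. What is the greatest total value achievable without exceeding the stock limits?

$56

Best selections within weight 6 and stock limits:
- 2×D: weight 6, value 56
- 1×A: weight 5, value 39
- 1×D: weight 3, value 28
Best: $56.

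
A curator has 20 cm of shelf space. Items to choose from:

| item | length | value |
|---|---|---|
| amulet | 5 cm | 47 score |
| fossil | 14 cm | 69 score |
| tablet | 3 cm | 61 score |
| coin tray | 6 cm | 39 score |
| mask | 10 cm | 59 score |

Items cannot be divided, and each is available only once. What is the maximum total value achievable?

167 score

This is a 0/1 knapsack; check combinations near the capacity.
- amulet+tablet+mask: length 5+3+10=18, value 47+61+59=167
- tablet+coin tray+mask: length 3+6+10=19, value 61+39+59=159
- amulet+tablet+coin tray: length 5+3+6=14, value 47+61+39=147
Best: 167 score.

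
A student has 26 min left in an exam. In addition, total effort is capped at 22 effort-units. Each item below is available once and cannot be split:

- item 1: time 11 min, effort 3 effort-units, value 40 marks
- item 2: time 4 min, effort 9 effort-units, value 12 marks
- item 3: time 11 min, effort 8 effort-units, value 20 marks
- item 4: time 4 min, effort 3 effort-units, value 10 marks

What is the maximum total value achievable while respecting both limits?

Feasible sets respecting both limits:
- item 1+item 2+item 3: time 26, effort 20, value 72
- item 1+item 3+item 4: time 26, effort 14, value 70
- item 1+item 2+item 4: time 19, effort 15, value 62
- item 1+item 3: time 22, effort 11, value 60
Best: 72 marks.

72 marks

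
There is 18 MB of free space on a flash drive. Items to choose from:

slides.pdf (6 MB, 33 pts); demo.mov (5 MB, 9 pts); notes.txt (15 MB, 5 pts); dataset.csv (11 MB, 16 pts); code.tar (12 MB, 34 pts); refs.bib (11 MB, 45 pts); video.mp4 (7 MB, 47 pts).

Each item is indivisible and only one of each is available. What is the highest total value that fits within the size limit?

92 pts

Check high-value combinations within 18 MB:
- refs.bib+video.mp4: size 11+7=18, value 45+47=92
- slides.pdf+demo.mov+video.mp4: size 6+5+7=18, value 33+9+47=89
- slides.pdf+video.mp4: size 6+7=13, value 33+47=80
- slides.pdf+refs.bib: size 6+11=17, value 33+45=78
Best: 92 pts.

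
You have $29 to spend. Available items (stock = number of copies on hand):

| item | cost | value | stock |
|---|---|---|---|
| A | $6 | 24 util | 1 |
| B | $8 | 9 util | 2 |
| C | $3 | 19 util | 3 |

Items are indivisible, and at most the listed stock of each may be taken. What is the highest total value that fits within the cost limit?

90 util

Top feasible selections:
- 1×A + 1×B + 3×C: cost 23, value 90
- 1×A + 3×C: cost 15, value 81
Best: 90 util.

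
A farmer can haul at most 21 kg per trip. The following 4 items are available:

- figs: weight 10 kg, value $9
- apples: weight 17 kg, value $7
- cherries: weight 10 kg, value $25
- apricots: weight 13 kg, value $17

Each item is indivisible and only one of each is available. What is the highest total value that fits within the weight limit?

Check high-value combinations within 21 kg:
- figs+cherries: weight 10+10=20, value 9+25=34
- cherries: weight 10, value 25
- apricots: weight 13, value 17
- figs: weight 10, value 9
Best: $34.

$34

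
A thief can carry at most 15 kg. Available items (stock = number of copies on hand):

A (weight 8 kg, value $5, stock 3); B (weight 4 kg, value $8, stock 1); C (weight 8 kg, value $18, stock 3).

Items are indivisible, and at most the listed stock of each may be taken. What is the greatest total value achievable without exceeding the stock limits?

$26

Top feasible selections:
- 1×B + 1×C: weight 12, value 26
- 1×C: weight 8, value 18
Best: $26.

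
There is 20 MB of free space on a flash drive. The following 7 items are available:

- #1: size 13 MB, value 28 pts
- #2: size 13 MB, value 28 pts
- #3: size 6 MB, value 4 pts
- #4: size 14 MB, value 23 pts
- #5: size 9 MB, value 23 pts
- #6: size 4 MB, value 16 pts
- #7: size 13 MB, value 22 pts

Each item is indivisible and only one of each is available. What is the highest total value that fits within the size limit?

44 pts

Check high-value combinations within 20 MB:
- #1+#6: size 13+4=17, value 28+16=44
- #2+#6: size 13+4=17, value 28+16=44
- #3+#5+#6: size 6+9+4=19, value 4+23+16=43
- #5+#6: size 9+4=13, value 23+16=39
- #4+#6: size 14+4=18, value 23+16=39
Best: 44 pts.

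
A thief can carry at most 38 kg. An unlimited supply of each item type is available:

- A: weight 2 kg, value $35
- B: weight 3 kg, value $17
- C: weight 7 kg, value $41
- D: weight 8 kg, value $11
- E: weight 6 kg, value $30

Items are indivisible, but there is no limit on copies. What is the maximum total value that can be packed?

Best value-per-unit is A at 35/2, and filling with it alone uses weight 19×2=38. No mix of the others beats 19×35 = 665.

$665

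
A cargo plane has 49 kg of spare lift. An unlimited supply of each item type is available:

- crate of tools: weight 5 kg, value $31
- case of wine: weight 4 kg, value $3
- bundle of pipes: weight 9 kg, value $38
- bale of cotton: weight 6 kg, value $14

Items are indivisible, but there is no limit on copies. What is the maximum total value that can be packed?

Best value-per-unit is crate of tools at 31/5; filling with it alone gives 9×31 = 279.
Optimal mix: 8×crate of tools + 1×bundle of pipes → weight 49, value 286.

$286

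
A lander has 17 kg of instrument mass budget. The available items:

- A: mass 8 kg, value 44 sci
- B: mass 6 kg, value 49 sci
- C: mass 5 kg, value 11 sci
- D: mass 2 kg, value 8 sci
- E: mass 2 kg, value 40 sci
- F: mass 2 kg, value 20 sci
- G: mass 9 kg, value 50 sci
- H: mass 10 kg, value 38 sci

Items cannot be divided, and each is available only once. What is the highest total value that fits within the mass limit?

Check high-value combinations within 17 kg:
- B+E+G: mass 6+2+9=17, value 49+40+50=139
- A+B+E: mass 8+6+2=16, value 44+49+40=133
- B+C+D+E+F: mass 6+5+2+2+2=17, value 49+11+8+40+20=128
- B+C+E+F: mass 6+5+2+2=15, value 49+11+40+20=120
- B+F+G: mass 6+2+9=17, value 49+20+50=119
Best: 139 sci.

139 sci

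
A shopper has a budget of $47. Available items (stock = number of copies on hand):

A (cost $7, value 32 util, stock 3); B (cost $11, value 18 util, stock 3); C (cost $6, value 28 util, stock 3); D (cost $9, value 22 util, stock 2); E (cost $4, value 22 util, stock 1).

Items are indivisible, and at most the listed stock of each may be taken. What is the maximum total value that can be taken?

202 util

Best selections within cost 47 and stock limits:
- 3×A + 3×C + 1×E: cost 43, value 202
- 3×A + 2×C + 1×D + 1×E: cost 46, value 196
Best: 202 util.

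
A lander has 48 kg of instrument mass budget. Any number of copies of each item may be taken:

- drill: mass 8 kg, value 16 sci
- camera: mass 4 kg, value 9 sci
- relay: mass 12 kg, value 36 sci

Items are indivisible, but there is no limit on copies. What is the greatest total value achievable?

Best value-per-unit is relay at 36/12, and filling with it alone uses mass 4×12=48. No mix of the others beats 4×36 = 144.

144 sci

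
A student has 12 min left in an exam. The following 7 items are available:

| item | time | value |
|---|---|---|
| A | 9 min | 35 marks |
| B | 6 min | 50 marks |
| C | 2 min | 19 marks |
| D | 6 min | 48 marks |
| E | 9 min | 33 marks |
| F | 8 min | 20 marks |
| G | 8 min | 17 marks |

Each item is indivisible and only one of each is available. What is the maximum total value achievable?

Check high-value combinations within 12 min:
- B+D: time 6+6=12, value 50+48=98
- B+C: time 6+2=8, value 50+19=69
- C+D: time 2+6=8, value 19+48=67
- A+C: time 9+2=11, value 35+19=54
Best: 98 marks.

98 marks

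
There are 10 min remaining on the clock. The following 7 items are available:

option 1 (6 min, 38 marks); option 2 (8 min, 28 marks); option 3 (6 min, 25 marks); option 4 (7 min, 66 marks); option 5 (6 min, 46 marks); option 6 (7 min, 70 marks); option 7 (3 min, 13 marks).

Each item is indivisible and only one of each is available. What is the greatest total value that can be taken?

Check high-value combinations within 10 min:
- option 6+option 7: time 7+3=10, value 70+13=83
- option 4+option 7: time 7+3=10, value 66+13=79
- option 6: time 7, value 70
- option 4: time 7, value 66
Best: 83 marks.

83 marks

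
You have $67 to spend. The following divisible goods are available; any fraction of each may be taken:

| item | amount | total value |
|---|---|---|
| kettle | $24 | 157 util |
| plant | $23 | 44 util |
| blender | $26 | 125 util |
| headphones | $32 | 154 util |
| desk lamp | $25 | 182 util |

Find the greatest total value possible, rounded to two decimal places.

425.63

Take in order of value per unit:
- desk lamp (182/25 per unit): all 25 → value 182, running total 182.00
- kettle (157/24 per unit): all 24 → value 157, running total 339.00
- headphones (154/32 per unit): 18 of 32 → value 18×154/32 = 86.6250, running total 425.63
Total 425.63.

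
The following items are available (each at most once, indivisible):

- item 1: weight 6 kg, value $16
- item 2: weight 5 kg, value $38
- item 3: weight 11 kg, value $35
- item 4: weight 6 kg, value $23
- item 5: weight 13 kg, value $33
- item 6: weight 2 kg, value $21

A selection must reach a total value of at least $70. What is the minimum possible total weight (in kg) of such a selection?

13

Subsets with value ≥ 70, sorted by total weight:
- item 2+item 4+item 6: weight 13, value 82
- item 1+item 2+item 6: weight 13, value 75
Minimum weight: 13 kg.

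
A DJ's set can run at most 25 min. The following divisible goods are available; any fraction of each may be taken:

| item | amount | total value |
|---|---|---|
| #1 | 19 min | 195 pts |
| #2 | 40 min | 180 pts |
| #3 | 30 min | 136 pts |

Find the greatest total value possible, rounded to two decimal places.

222.20

Take in order of value per unit:
- #1 (195/19 per unit): all 19 → value 195, running total 195.00
- #3 (136/30 per unit): 6 of 30 → value 6×136/30 = 27.2000, running total 222.20
Total 222.20.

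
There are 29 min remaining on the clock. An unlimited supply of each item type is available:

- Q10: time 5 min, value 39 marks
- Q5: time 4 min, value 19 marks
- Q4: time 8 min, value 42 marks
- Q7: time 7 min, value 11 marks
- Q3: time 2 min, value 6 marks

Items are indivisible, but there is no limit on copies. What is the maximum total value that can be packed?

Best value-per-unit is Q10 at 39/5; filling with it alone gives 5×39 = 195.
Optimal mix: 5×Q10 + 1×Q5 → time 29, value 214.

214 marks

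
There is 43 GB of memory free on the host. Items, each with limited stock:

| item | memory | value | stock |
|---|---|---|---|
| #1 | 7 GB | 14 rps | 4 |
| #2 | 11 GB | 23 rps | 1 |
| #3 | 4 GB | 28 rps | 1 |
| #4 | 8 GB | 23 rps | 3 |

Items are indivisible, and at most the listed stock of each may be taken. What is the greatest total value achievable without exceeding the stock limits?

Top feasible selections:
- 2×#1 + 1×#3 + 3×#4: memory 42, value 125
- 1×#2 + 1×#3 + 3×#4: memory 39, value 120
- 3×#1 + 1×#3 + 2×#4: memory 41, value 116
- 1×#1 + 1×#3 + 3×#4: memory 35, value 111
Best: 125 rps.

125 rps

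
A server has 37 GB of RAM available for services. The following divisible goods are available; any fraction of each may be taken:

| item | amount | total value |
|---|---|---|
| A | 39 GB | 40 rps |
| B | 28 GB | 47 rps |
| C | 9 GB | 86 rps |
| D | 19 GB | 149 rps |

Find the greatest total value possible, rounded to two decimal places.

250.11

Take in order of value per unit:
- C (86/9 per unit): all 9 → value 86, running total 86.00
- D (149/19 per unit): all 19 → value 149, running total 235.00
- B (47/28 per unit): 9 of 28 → value 9×47/28 = 15.1071, running total 250.11
Total 250.11.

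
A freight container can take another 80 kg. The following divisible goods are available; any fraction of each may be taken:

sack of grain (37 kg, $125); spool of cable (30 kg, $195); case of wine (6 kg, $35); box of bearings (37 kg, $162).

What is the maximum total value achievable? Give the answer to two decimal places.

415.65

Take in order of value per unit:
- spool of cable (195/30 per unit): all 30 → value 195, running total 195.00
- case of wine (35/6 per unit): all 6 → value 35, running total 230.00
- box of bearings (162/37 per unit): all 37 → value 162, running total 392.00
- sack of grain (125/37 per unit): 7 of 37 → value 7×125/37 = 23.6486, running total 415.65
Total 415.65.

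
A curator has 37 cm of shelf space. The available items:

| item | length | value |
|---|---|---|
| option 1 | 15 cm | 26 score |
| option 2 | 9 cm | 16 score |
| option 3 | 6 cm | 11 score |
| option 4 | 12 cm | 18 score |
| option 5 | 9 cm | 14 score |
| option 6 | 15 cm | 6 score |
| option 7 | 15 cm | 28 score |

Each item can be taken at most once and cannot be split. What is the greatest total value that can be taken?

65 score

Check high-value combinations within 37 cm:
- option 1+option 3+option 7: length 15+6+15=36, value 26+11+28=65
- option 2+option 4+option 7: length 9+12+15=36, value 16+18+28=62
- option 1+option 2+option 4: length 15+9+12=36, value 26+16+18=60
Best: 65 score.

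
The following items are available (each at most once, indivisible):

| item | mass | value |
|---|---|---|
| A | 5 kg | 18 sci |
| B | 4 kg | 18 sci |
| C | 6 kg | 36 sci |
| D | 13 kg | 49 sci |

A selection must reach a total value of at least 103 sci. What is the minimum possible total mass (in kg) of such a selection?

Subsets with value ≥ 103, sorted by total mass:
- B+C+D: mass 23, value 103
- A+C+D: mass 24, value 103
Minimum mass: 23 kg.

23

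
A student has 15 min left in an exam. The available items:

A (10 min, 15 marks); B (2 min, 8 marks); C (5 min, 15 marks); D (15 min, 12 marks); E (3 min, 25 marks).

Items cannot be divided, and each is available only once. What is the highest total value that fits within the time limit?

48 marks

This is a 0/1 knapsack; check combinations near the capacity.
- B+C+E: time 2+5+3=10, value 8+15+25=48
- A+B+E: time 10+2+3=15, value 15+8+25=48
- C+E: time 5+3=8, value 15+25=40
- A+E: time 10+3=13, value 15+25=40
- B+E: time 2+3=5, value 8+25=33
Best: 48 marks.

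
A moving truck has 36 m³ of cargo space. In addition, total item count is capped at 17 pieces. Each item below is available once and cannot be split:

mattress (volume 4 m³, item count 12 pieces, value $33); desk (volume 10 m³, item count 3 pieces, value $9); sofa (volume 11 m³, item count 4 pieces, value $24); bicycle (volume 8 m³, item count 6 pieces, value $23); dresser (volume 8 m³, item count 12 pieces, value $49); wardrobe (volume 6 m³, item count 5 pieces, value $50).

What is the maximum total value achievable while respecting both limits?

Feasible sets respecting both limits:
- dresser+wardrobe: volume 14, item count 17, value 99
- sofa+bicycle+wardrobe: volume 25, item count 15, value 97
- mattress+wardrobe: volume 10, item count 17, value 83
Best: $99.

$99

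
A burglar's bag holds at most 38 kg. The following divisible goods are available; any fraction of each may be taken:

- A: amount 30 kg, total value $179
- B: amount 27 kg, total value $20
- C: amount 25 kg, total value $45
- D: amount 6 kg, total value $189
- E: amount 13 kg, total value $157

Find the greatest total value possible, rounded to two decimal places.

459.37

Take in order of value per unit:
- D (189/6 per unit): all 6 → value 189, running total 189.00
- E (157/13 per unit): all 13 → value 157, running total 346.00
- A (179/30 per unit): 19 of 30 → value 19×179/30 = 113.3667, running total 459.37
Total 459.37.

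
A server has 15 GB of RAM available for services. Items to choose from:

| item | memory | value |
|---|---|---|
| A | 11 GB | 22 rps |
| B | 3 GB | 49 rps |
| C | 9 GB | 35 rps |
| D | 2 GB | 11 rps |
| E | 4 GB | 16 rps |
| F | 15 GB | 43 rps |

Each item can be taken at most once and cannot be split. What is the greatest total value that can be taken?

Check high-value combinations within 15 GB:
- B+C+D: memory 3+9+2=14, value 49+35+11=95
- B+C: memory 3+9=12, value 49+35=84
- B+D+E: memory 3+2+4=9, value 49+11+16=76
Best: 95 rps.

95 rps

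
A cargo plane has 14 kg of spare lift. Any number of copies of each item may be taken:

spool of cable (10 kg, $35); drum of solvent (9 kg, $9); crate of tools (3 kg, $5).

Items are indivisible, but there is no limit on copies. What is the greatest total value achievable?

$40

Best value-per-unit is spool of cable at 35/10; filling with it alone gives 1×35 = 35.
Optimal mix: 1×spool of cable + 1×crate of tools → weight 13, value 40.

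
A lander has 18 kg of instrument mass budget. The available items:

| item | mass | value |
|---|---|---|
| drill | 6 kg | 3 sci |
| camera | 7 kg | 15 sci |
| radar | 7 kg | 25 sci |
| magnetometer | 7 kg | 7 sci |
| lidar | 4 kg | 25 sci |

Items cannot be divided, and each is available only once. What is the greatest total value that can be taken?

This is a 0/1 knapsack; check combinations near the capacity.
- camera+radar+lidar: mass 7+7+4=18, value 15+25+25=65
- radar+magnetometer+lidar: mass 7+7+4=18, value 25+7+25=57
- drill+radar+lidar: mass 6+7+4=17, value 3+25+25=53
- radar+lidar: mass 7+4=11, value 25+25=50
Best: 65 sci.

65 sci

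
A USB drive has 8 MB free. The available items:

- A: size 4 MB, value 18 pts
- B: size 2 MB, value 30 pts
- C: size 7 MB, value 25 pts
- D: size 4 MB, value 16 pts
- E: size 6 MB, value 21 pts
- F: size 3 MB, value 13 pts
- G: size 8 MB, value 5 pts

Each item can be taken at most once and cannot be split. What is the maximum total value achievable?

51 pts

This is a 0/1 knapsack; check combinations near the capacity.
- B+E: size 2+6=8, value 30+21=51
- A+B: size 4+2=6, value 18+30=48
- B+D: size 2+4=6, value 30+16=46
- B+F: size 2+3=5, value 30+13=43
Best: 51 pts.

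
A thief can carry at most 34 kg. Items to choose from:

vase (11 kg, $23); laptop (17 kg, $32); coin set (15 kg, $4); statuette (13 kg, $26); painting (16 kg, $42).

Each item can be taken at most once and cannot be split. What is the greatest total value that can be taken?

Check high-value combinations within 34 kg:
- laptop+painting: weight 17+16=33, value 32+42=74
- statuette+painting: weight 13+16=29, value 26+42=68
- vase+painting: weight 11+16=27, value 23+42=65
Best: $74.

$74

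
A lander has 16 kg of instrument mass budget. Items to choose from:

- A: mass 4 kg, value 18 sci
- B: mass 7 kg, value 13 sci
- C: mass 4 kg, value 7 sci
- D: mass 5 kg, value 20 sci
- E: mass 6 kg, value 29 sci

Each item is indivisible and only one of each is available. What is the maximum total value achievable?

This is a 0/1 knapsack; check combinations near the capacity.
- A+D+E: mass 4+5+6=15, value 18+20+29=67
- C+D+E: mass 4+5+6=15, value 7+20+29=56
- A+C+E: mass 4+4+6=14, value 18+7+29=54
Best: 67 sci.

67 sci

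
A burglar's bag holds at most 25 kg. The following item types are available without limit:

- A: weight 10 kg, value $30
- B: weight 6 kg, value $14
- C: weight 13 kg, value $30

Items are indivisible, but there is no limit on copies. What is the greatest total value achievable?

Best value-per-unit is A at 30/10, and filling with it alone uses weight 2×10=20. No mix of the others beats 2×30 = 60.

$60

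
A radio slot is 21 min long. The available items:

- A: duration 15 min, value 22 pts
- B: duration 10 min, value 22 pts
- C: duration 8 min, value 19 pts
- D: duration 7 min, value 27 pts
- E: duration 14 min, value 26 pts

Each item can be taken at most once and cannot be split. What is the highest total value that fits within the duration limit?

Check high-value combinations within 21 min:
- D+E: duration 7+14=21, value 27+26=53
- B+D: duration 10+7=17, value 22+27=49
- C+D: duration 8+7=15, value 19+27=46
- B+C: duration 10+8=18, value 22+19=41
- D: duration 7, value 27
Best: 53 pts.

53 pts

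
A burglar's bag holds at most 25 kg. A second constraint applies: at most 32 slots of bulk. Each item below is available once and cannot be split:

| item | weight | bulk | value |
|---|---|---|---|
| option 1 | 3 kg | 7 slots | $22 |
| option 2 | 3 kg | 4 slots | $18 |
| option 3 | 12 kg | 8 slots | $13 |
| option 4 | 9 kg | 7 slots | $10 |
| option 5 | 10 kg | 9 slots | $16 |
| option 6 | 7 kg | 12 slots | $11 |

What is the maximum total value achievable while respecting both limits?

$67

Feasible sets respecting both limits:
- option 1+option 2+option 5+option 6: weight 23, bulk 32, value 67
- option 1+option 2+option 4+option 5: weight 25, bulk 27, value 66
- option 1+option 2+option 3+option 6: weight 25, bulk 31, value 64
Best: $67.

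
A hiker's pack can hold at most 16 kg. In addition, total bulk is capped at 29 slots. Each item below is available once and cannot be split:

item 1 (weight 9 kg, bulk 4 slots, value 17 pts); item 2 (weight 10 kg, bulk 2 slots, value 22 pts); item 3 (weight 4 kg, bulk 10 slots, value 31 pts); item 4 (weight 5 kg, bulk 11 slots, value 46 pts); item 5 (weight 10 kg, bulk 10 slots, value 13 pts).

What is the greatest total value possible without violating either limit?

77 pts

Feasible sets respecting both limits:
- item 3+item 4: weight 9, bulk 21, value 77
- item 2+item 4: weight 15, bulk 13, value 68
- item 1+item 4: weight 14, bulk 15, value 63
Best: 77 pts.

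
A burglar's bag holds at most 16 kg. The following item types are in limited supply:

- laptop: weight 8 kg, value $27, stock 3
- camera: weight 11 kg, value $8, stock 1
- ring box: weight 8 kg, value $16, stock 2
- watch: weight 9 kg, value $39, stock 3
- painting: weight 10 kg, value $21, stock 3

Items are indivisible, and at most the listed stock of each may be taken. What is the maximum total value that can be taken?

Top feasible selections:
- 2×laptop: weight 16, value 54
- 1×laptop + 1×ring box: weight 16, value 43
- 1×watch: weight 9, value 39
- 2×ring box: weight 16, value 32
Best: $54.

$54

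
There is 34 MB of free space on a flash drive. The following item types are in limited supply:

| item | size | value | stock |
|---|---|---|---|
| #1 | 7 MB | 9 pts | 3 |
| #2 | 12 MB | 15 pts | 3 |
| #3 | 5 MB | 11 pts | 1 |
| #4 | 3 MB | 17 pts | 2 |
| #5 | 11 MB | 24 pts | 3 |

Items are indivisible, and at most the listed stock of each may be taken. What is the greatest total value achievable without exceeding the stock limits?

Top feasible selections:
- 1×#3 + 2×#4 + 2×#5: size 33, value 93
- 1×#2 + 1×#3 + 2×#4 + 1×#5: size 34, value 84
- 2×#4 + 2×#5: size 28, value 82
- 1×#1 + 1×#3 + 2×#4 + 1×#5: size 29, value 78
Best: 93 pts.

93 pts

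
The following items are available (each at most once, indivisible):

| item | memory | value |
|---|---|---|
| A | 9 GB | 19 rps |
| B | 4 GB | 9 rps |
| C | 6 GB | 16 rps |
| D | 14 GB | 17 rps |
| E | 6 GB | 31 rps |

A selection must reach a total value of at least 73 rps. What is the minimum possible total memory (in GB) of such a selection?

Subsets with value ≥ 73, sorted by total memory:
- A+B+C+E: memory 25, value 75
- B+C+D+E: memory 30, value 73
Minimum memory: 25 GB.

25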